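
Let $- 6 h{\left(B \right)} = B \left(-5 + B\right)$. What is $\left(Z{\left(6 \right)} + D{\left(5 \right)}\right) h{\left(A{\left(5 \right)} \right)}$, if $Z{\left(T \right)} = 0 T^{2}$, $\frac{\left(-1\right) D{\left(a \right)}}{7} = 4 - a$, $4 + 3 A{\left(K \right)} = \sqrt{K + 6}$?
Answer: $- \frac{203}{18} + \frac{161 \sqrt{11}}{54} \approx -1.3893$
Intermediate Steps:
$A{\left(K \right)} = - \frac{4}{3} + \frac{\sqrt{6 + K}}{3}$ ($A{\left(K \right)} = - \frac{4}{3} + \frac{\sqrt{K + 6}}{3} = - \frac{4}{3} + \frac{\sqrt{6 + K}}{3}$)
$D{\left(a \right)} = -28 + 7 a$ ($D{\left(a \right)} = - 7 \left(4 - a\right) = -28 + 7 a$)
$h{\left(B \right)} = - \frac{B \left(-5 + B\right)}{6}$
$Z{\left(T \right)} = 0$
$\left(Z{\left(6 \right)} + D{\left(5 \right)}\right) h{\left(A{\left(5 \right)} \right)} = \left(0 + \left(-28 + 7 \cdot 5\right)\right) \frac{\left(- \frac{4}{3} + \frac{\sqrt{6 + 5}}{3}\right) \left(5 - \left(- \frac{4}{3} + \frac{\sqrt{6 + 5}}{3}\right)\right)}{6} = \left(0 + \left(-28 + 35\right)\right) \frac{\left(- \frac{4}{3} + \frac{\sqrt{11}}{3}\right) \left(5 - \left(- \frac{4}{3} + \frac{\sqrt{11}}{3}\right)\right)}{6} = \left(0 + 7\right) \frac{\left(- \frac{4}{3} + \frac{\sqrt{11}}{3}\right) \left(5 + \left(\frac{4}{3} - \frac{\sqrt{11}}{3}\right)\right)}{6} = 7 \frac{\left(- \frac{4}{3} + \frac{\sqrt{11}}{3}\right) \left(\frac{19}{3} - \frac{\sqrt{11}}{3}\right)}{6} = \frac{7 \left(- \frac{4}{3} + \frac{\sqrt{11}}{3}\right) \left(\frac{19}{3} - \frac{\sqrt{11}}{3}\right)}{6}$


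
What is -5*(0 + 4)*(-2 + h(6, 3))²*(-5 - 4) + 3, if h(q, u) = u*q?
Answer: 46083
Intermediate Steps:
h(q, u) = q*u
-5*(0 + 4)*(-2 + h(6, 3))²*(-5 - 4) + 3 = -5*(0 + 4)*(-2 + 6*3)²*(-5 - 4) + 3 = -20*(-2 + 18)²*(-9) + 3 = -20*16²*(-9) + 3 = -20*256*(-9) + 3 = -20*(-2304) + 3 = -5*(-9216) + 3 = 46080 + 3 = 46083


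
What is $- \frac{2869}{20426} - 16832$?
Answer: $- \frac{343813301}{20426} \approx -16832.0$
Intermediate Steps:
$- \frac{2869}{20426} - 16832 = - \frac{343813301}{20426}$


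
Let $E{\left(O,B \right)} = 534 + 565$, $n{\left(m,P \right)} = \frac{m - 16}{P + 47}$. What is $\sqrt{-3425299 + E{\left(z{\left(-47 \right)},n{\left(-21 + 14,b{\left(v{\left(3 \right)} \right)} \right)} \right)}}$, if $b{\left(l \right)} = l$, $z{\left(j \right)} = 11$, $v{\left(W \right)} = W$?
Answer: $10 i \sqrt{34242} \approx 1850.5 i$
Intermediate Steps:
$n{\left(m,P \right)} = \frac{-16 + m}{47 + P}$
$E{\left(O,B \right)} = 1099$
$\sqrt{-3425299 + E{\left(z{\left(-47 \right)},n{\left(-21 + 14,b{\left(v{\left(3 \right)} \right)} \right)} \right)}} = \sqrt{-3425299 + 1099} = \sqrt{-3424200} = 10 i \sqrt{34242}$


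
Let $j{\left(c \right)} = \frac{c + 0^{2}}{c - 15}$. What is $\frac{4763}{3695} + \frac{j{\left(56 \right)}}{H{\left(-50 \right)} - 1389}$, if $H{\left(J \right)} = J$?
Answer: $\frac{280805317}{218001305} \approx 1.2881$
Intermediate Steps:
$j{\left(c \right)} = \frac{c}{-15 + c}$ ($j{\left(c \right)} = \frac{c + 0}{-15 + c} = \frac{c}{-15 + c}$)
$\frac{4763}{3695} + \frac{j{\left(56 \right)}}{H{\left(-50 \right)} - 1389} = \frac{4763}{3695} + \frac{56 \frac{1}{-15 + 56}}{-50 - 1389} = 4763 \cdot \frac{1}{3695} + \frac{56 \cdot \frac{1}{41}}{-1439} = \frac{4763}{3695} + 56 \cdot \frac{1}{41} \left(- \frac{1}{1439}\right) = \frac{4763}{3695} + \frac{56}{41} \left(- \frac{1}{1439}\right) = \frac{4763}{3695} - \frac{56}{58999} = \frac{280805317}{218001305}$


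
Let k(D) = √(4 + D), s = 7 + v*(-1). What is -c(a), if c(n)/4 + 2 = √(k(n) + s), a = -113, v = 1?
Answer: 8 - 4*√(6 + I*√109) ≈ -4.0139 - 6.9522*I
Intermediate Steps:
s = 6 (s = 7 + 1*(-1) = 7 - 1 = 6)
c(n) = -8 + 4*√(6 + √(4 + n)) (c(n) = -8 + 4*√(√(4 + n) + 6) = -8 + 4*√(6 + √(4 + n)))
-c(a) = -(-8 + 4*√(6 + √(4 - 113))) = -(-8 + 4*√(6 + √(-109))) = -(-8 + 4*√(6 + I*√109)) = 8 - 4*√(6 + I*√109)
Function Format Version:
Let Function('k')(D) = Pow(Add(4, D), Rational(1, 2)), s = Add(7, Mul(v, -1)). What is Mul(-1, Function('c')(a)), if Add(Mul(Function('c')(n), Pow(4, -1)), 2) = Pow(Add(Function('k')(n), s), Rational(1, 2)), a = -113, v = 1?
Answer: Add(8, Mul(-4, Pow(Add(6, Mul(I, Pow(109, Rational(1, 2)))), Rational(1, 2)))) ≈ Add(-4.0139, Mul(-6.9522, I))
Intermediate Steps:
s = 6 (s = Add(7, Mul(1, -1)) = Add(7, -1) = 6)
Function('c')(n) = Add(-8, Mul(4, Pow(Add(6, Pow(Add(4, n), Rational(1, 2))), Rational(1, 2)))) (Function('c')(n) = Add(-8, Mul(4, Pow(Add(Pow(Add(4, n), Rational(1, 2)), 6), Rational(1, 2)))) = Add(-8, Mul(4, Pow(Add(6, Pow(Add(4, n), Rational(1, 2))), Rational(1, 2)))))
Mul(-1, Function('c')(a)) = Mul(-1, Add(-8, Mul(4, Pow(Add(6, Pow(Add(4, -113), Rational(1, 2))), Rational(1, 2))))) = Mul(-1, Add(-8, Mul(4, Pow(Add(6, Pow(-109, Rational(1, 2))), Rational(1, 2))))) = Mul(-1, Add(-8, Mul(4, Pow(Add(6, Mul(I, Pow(109, Rational(1, 2)))), Rational(1, 2))))) = Add(8, Mul(-4, Pow(Add(6, Mul(I, Pow(109, Rational(1, 2)))), Rational(1, 2))))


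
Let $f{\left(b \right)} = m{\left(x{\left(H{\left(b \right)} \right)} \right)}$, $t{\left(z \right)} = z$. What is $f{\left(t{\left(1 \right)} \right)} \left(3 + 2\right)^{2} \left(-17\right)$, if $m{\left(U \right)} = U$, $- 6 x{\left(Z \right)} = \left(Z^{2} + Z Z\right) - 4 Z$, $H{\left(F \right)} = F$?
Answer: $- \frac{425}{3} \approx -141.67$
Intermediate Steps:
$x{\left(Z \right)} = - \frac{Z^{2}}{3} + \frac{2 Z}{3}$ ($x{\left(Z \right)} = - \frac{\left(Z^{2} + Z Z\right) - 4 Z}{6} = - \frac{\left(Z^{2} + Z^{2}\right) - 4 Z}{6} = - \frac{2 Z^{2} - 4 Z}{6} = - \frac{- 4 Z + 2 Z^{2}}{6} = - \frac{Z^{2}}{3} + \frac{2 Z}{3}$)
$f{\left(b \right)} = \frac{b \left(2 - b\right)}{3}$
$f{\left(t{\left(1 \right)} \right)} \left(3 + 2\right)^{2} \left(-17\right) = \frac{1}{3} \cdot 1 \left(2 - 1\right) \left(3 + 2\right)^{2} \left(-17\right) = \frac{1}{3} \cdot 1 \left(2 - 1\right) 5^{2} \left(-17\right) = \frac{1}{3} \cdot 1 \cdot 1 \cdot 25 \left(-17\right) = \frac{1}{3} \cdot 25 \left(-17\right) = \frac{25}{3} \left(-17\right) = - \frac{425}{3}$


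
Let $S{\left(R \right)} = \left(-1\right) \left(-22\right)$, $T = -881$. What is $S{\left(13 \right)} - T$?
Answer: $903$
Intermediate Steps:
$S{\left(R \right)} = 22$
$S{\left(13 \right)} - T = 22 - -881 = 22 + 881 = 903$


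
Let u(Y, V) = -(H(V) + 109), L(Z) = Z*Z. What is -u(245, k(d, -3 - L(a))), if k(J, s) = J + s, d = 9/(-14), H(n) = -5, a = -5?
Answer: 104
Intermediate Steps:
L(Z) = Z**2
d = -9/14 (d = 9*(-1/14) = -9/14 ≈ -0.64286)
u(Y, V) = -104 (u(Y, V) = -(-5 + 109) = -1*104 = -104)
-u(245, k(d, -3 - L(a))) = -1*(-104) = 104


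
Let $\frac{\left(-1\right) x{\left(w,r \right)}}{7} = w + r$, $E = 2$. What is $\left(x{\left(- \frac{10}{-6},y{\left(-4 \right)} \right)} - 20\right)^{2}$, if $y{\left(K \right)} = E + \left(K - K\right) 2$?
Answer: $\frac{18769}{9} \approx 2085.4$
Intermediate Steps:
$y{\left(K \right)} = 2$ ($y{\left(K \right)} = 2 + \left(K - K\right) 2 = 2 + 0 \cdot 2 = 2 + 0 = 2$)
$x{\left(w,r \right)} = - 7 r - 7 w$ ($x{\left(w,r \right)} = - 7 \left(w + r\right) = - 7 \left(r + w\right) = - 7 r - 7 w$)
$\left(x{\left(- \frac{10}{-6},y{\left(-4 \right)} \right)} - 20\right)^{2} = \left(\left(\left(-7\right) 2 - 7 \left(- \frac{10}{-6}\right)\right) - 20\right)^{2} = \left(\left(-14 - 7 \left(\left(-10\right) \left(- \frac{1}{6}\right)\right)\right) - 20\right)^{2} = \left(\left(-14 - \frac{35}{3}\right) - 20\right)^{2} = \left(- \frac{77}{3} - 20\right)^{2} = \left(- \frac{137}{3}\right)^{2} = \frac{18769}{9}$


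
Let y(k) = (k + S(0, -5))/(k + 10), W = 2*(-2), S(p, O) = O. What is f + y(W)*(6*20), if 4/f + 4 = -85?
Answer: -16024/89 ≈ -180.04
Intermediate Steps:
f = -4/89 (f = 4/(-4 - 85) = 4/(-89) = 4*(-1/89) = -4/89 ≈ -0.044944)
W = -4
y(k) = (-5 + k)/(10 + k) (y(k) = (k - 5)/(k + 10) = (-5 + k)/(10 + k))
f + y(W)*(6*20) = -4/89 + ((-5 - 4)/(10 - 4))*(6*20) = -4/89 + (-9/6)*120 = -4/89 + ((1/6)*(-9))*120 = -4/89 - 3/2*120 = -4/89 - 180 = -16024/89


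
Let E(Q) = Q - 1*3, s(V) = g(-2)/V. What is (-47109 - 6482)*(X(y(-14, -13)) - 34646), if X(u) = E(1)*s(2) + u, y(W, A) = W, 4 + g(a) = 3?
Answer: 1857410469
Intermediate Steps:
g(a) = -1 (g(a) = -4 + 3 = -1)
s(V) = -1/V
E(Q) = -3 + Q (E(Q) = Q - 3 = -3 + Q)
X(u) = 1 + u (X(u) = (-3 + 1)*(-1/2) + u = -(-2)/2 + u = -2*(-½) + u = 1 + u)
(-47109 - 6482)*(X(y(-14, -13)) - 34646) = (-47109 - 6482)*((1 - 14) - 34646) = -53591*(-13 - 34646) = -53591*(-34659) = 1857410469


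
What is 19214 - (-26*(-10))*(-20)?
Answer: 24414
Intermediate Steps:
19214 - (-26*(-10))*(-20) = 19214 - 260*(-20) = 19214 - 1*(-5200) = 19214 + 5200 = 24414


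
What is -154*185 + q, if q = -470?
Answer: -28960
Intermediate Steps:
-154*185 + q = -154*185 - 470 = -28490 - 470 = -28960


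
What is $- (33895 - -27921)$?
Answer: $-61816$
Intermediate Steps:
$- (33895 - -27921) = - (33895 + 27921) = \left(-1\right) 61816 = -61816$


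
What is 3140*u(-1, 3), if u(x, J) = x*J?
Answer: -9420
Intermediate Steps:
u(x, J) = J*x
3140*u(-1, 3) = 3140*(3*(-1)) = 3140*(-3) = -9420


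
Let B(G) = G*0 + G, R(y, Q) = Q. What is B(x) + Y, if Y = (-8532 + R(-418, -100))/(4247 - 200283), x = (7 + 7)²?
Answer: 9607922/49009 ≈ 196.04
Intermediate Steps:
x = 196 (x = 14² = 196)
B(G) = G (B(G) = 0 + G = G)
Y = 2158/49009 (Y = (-8532 - 100)/(4247 - 200283) = -8632/(-196036) = -8632*(-1/196036) = 2158/49009 ≈ 0.044033)
B(x) + Y = 196 + 2158/49009 = 9607922/49009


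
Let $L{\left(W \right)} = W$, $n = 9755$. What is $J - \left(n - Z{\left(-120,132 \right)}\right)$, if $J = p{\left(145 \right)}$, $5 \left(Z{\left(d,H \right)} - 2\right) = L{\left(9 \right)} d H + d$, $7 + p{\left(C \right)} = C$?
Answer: $-38151$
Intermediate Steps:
$p{\left(C \right)} = -7 + C$
$Z{\left(d,H \right)} = 2 + \frac{d}{5} + \frac{9 H d}{5}$ ($Z{\left(d,H \right)} = 2 + \frac{9 d H + d}{5} = 2 + \frac{9 H d + d}{5} = 2 + \frac{d + 9 H d}{5} = 2 + \left(\frac{d}{5} + \frac{9 H d}{5}\right) = 2 + \frac{d}{5} + \frac{9 H d}{5}$)
$J = 138$ ($J = -7 + 145 = 138$)
$J - \left(n - Z{\left(-120,132 \right)}\right) = 138 - \left(9755 - \left(2 + \frac{1}{5} \left(-120\right) + \frac{9}{5} \cdot 132 \left(-120\right)\right)\right) = 138 - \left(9755 - \left(2 - 24 - 28512\right)\right) = 138 - \left(9755 - -28534\right) = 138 - \left(9755 + 28534\right) = 138 - 38289 = -38151$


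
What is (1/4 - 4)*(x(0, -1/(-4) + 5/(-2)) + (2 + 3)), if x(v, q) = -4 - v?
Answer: -15/4 ≈ -3.7500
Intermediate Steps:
(1/4 - 4)*(x(0, -1/(-4) + 5/(-2)) + (2 + 3)) = (1/4 - 4)*((-4 - 1*0) + (2 + 3)) = (¼ - 4)*((-4 + 0) + 5) = -15*(-4 + 5)/4 = -15/4*1 = -15/4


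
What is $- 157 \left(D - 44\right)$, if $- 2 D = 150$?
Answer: $18683$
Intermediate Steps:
$D = -75$ ($D = \left(- \frac{1}{2}\right) 150 = -75$)
$- 157 \left(D - 44\right) = - 157 \left(-75 - 44\right) = \left(-157\right) \left(-119\right) = 18683$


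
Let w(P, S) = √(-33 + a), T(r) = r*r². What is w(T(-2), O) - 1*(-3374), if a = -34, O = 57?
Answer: 3374 + I*√67 ≈ 3374.0 + 8.1853*I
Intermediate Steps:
T(r) = r³
w(P, S) = I*√67 (w(P, S) = √(-33 - 34) = √(-67) = I*√67)
w(T(-2), O) - 1*(-3374) = I*√67 - 1*(-3374) = I*√67 + 3374 = 3374 + I*√67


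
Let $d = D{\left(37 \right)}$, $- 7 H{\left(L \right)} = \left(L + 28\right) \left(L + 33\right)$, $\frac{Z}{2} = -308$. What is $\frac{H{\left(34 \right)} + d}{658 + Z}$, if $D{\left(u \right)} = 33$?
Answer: $- \frac{3923}{294} \approx -13.344$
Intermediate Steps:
$Z = -616$ ($Z = 2 \left(-308\right) = -616$)
$H{\left(L \right)} = - \frac{\left(28 + L\right) \left(33 + L\right)}{7}$ ($H{\left(L \right)} = - \frac{\left(L + 28\right) \left(L + 33\right)}{7} = - \frac{\left(28 + L\right) \left(33 + L\right)}{7}$)
$d = 33$
$\frac{H{\left(34 \right)} + d}{658 + Z} = \frac{\left(-132 - \frac{2074}{7} - \frac{34^{2}}{7}\right) + 33}{658 - 616} = \frac{\left(-132 - \frac{2074}{7} - \frac{1156}{7}\right) + 33}{42} = \left(\left(-132 - \frac{2074}{7} - \frac{1156}{7}\right) + 33\right) \frac{1}{42} = \left(- \frac{4154}{7} + 33\right) \frac{1}{42} = \left(- \frac{3923}{7}\right) \frac{1}{42} = - \frac{3923}{294}$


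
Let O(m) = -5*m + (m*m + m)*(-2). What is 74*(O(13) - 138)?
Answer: -41958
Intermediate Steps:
O(m) = -7*m - 2*m² (O(m) = -5*m + (m² + m)*(-2) = -5*m + (m + m²)*(-2) = -5*m + (-2*m - 2*m²) = -7*m - 2*m²)
74*(O(13) - 138) = 74*(-1*13*(7 + 2*13) - 138) = 74*(-1*13*(7 + 26) - 138) = 74*(-1*13*33 - 138) = 74*(-429 - 138) = 74*(-567) = -41958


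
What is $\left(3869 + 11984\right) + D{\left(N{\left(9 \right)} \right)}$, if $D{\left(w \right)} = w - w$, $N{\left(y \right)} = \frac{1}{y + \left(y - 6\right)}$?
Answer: $15853$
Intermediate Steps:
$N{\left(y \right)} = \frac{1}{-6 + 2 y}$ ($N{\left(y \right)} = \frac{1}{y + \left(y - 6\right)} = \frac{1}{y + \left(-6 + y\right)} = \frac{1}{-6 + 2 y}$)
$D{\left(w \right)} = 0$
$\left(3869 + 11984\right) + D{\left(N{\left(9 \right)} \right)} = \left(3869 + 11984\right) + 0 = 15853 + 0 = 15853$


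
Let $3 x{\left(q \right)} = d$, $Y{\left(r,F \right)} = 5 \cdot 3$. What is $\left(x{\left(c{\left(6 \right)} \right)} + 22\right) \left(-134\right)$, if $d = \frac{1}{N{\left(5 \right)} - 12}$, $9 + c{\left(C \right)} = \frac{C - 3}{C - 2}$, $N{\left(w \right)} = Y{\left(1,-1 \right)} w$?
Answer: $- \frac{557306}{189} \approx -2948.7$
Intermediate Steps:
$Y{\left(r,F \right)} = 15$
$N{\left(w \right)} = 15 w$
$c{\left(C \right)} = -9 + \frac{-3 + C}{-2 + C}$ ($c{\left(C \right)} = -9 + \frac{C - 3}{C - 2} = -9 + \frac{-3 + C}{-2 + C}$)
$d = \frac{1}{63}$ ($d = \frac{1}{15 \cdot 5 - 12} = \frac{1}{75 - 12} = \frac{1}{63} \approx 0.015873$)
$x{\left(q \right)} = \frac{1}{189}$ ($x{\left(q \right)} = \frac{1}{3} \cdot \frac{1}{63} = \frac{1}{189}$)
$\left(x{\left(c{\left(6 \right)} \right)} + 22\right) \left(-134\right) = \left(\frac{1}{189} + 22\right) \left(-134\right) = \frac{4159}{189} \left(-134\right) = - \frac{557306}{189}$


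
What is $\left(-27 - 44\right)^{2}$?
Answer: $5041$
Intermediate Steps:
$\left(-27 - 44\right)^{2} = \left(-71\right)^{2} = 5041$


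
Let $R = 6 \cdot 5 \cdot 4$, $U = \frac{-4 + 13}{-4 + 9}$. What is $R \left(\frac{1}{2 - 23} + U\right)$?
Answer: $\frac{1472}{7} \approx 210.29$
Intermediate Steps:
$U = \frac{9}{5} \approx 1.8$
$R = 120$ ($R = 30 \cdot 4 = 120$)
$R \left(\frac{1}{2 - 23} + U\right) = 120 \left(\frac{1}{2 - 23} + \frac{9}{5}\right) = 120 \left(\frac{1}{-21} + \frac{9}{5}\right) = 120 \left(- \frac{1}{21} + \frac{9}{5}\right) = 120 \cdot \frac{184}{105} = \frac{1472}{7}$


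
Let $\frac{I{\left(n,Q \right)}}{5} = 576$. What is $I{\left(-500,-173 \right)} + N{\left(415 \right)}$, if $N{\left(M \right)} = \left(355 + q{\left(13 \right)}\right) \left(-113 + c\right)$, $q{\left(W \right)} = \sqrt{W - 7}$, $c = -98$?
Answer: $-72025 - 211 \sqrt{6} \approx -72542.0$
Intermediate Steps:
$q{\left(W \right)} = \sqrt{-7 + W}$
$I{\left(n,Q \right)} = 2880$ ($I{\left(n,Q \right)} = 5 \cdot 576 = 2880$)
$N{\left(M \right)} = -74905 - 211 \sqrt{6}$ ($N{\left(M \right)} = \left(355 + \sqrt{-7 + 13}\right) \left(-113 - 98\right) = \left(355 + \sqrt{6}\right) \left(-211\right) = -74905 - 211 \sqrt{6}$)
$I{\left(-500,-173 \right)} + N{\left(415 \right)} = 2880 - \left(74905 + 211 \sqrt{6}\right) = -72025 - 211 \sqrt{6}$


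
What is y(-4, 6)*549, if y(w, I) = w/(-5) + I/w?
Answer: -3843/10 ≈ -384.30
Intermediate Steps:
y(w, I) = -w/5 + I/w (y(w, I) = w*(-⅕) + I/w = -w/5 + I/w)
y(-4, 6)*549 = (-⅕*(-4) + 6/(-4))*549 = (⅘ + 6*(-¼))*549 = (⅘ - 3/2)*549 = -7/10*549 = -3843/10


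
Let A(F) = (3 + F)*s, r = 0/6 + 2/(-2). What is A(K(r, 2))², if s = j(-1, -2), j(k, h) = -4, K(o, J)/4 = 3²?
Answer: 24336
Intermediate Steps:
r = -1 (r = 0*(⅙) + 2*(-½) = 0 - 1 = -1)
K(o, J) = 36 (K(o, J) = 4*3² = 4*9 = 36)
s = -4
A(F) = -12 - 4*F (A(F) = (3 + F)*(-4) = -12 - 4*F)
A(K(r, 2))² = (-12 - 4*36)² = (-12 - 144)² = (-156)² = 24336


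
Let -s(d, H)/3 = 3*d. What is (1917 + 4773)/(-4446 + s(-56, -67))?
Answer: -1115/657 ≈ -1.6971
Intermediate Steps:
s(d, H) = -9*d
(1917 + 4773)/(-4446 + s(-56, -67)) = (1917 + 4773)/(-4446 - 9*(-56)) = 6690/(-4446 + 504) = 6690/(-3942) = 6690*(-1/3942) = -1115/657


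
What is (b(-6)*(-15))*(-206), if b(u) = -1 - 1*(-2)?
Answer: 3090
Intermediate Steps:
b(u) = 1 (b(u) = -1 + 2 = 1)
(b(-6)*(-15))*(-206) = (1*(-15))*(-206) = -15*(-206) = 3090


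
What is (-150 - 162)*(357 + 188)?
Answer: -170040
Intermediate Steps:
(-150 - 162)*(357 + 188) = -312*545 = -170040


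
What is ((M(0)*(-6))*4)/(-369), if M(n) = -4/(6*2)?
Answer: -8/369 ≈ -0.021680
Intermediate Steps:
M(n) = -1/3 (M(n) = -4/12 = -4*1/12 = -1/3)
((M(0)*(-6))*4)/(-369) = (-1/3*(-6)*4)/(-369) = (2*4)*(-1/369) = 8*(-1/369) = -8/369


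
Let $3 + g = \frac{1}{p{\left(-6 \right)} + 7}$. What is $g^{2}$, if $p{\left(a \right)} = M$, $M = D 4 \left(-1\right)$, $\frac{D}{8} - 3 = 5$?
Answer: $\frac{559504}{62001} \approx 9.0241$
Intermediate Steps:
$D = 64$ ($D = 24 + 8 \cdot 5 = 24 + 40 = 64$)
$M = -256$ ($M = 64 \cdot 4 \left(-1\right) = 256 \left(-1\right) = -256$)
$p{\left(a \right)} = -256$
$g = - \frac{748}{249}$ ($g = -3 + \frac{1}{-256 + 7} = -3 + \frac{1}{-249} = -3 - \frac{1}{249} = - \frac{748}{249} \approx -3.004$)
$g^{2} = \left(- \frac{748}{249}\right)^{2} = \frac{559504}{62001}$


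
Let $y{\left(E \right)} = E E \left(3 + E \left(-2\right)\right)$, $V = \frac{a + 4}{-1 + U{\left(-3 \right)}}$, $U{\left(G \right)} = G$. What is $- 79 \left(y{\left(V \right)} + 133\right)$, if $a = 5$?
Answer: $- \frac{432209}{32} \approx -13507.0$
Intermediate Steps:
$V = - \frac{9}{4}$ ($V = \frac{5 + 4}{-1 - 3} = \frac{9}{-4} = 9 \left(- \frac{1}{4}\right) = - \frac{9}{4} \approx -2.25$)
$y{\left(E \right)} = E^{2} \left(3 - 2 E\right)$
$- 79 \left(y{\left(V \right)} + 133\right) = - 79 \left(\left(- \frac{9}{4}\right)^{2} \left(3 - - \frac{9}{2}\right) + 133\right) = - 79 \left(\frac{81 \left(3 + \frac{9}{2}\right)}{16} + 133\right) = - 79 \left(\frac{81}{16} \cdot \frac{15}{2} + 133\right) = - 79 \left(\frac{1215}{32} + 133\right) = \left(-79\right) \frac{5471}{32} = - \frac{432209}{32}$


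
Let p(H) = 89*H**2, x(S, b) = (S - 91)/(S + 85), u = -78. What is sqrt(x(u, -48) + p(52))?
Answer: 13*sqrt(69769)/7 ≈ 490.54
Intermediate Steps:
x(S, b) = (-91 + S)/(85 + S)
sqrt(x(u, -48) + p(52)) = sqrt((-91 - 78)/(85 - 78) + 89*52**2) = sqrt(-169/7 + 89*2704) = sqrt((1/7)*(-169) + 240656) = sqrt(-169/7 + 240656) = sqrt(1684423/7) = 13*sqrt(69769)/7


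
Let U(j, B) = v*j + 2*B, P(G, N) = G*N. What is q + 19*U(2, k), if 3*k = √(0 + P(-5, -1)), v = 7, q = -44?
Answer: 222 + 38*√5/3 ≈ 250.32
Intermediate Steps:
k = √5/3 (k = √(0 - 5*(-1))/3 = √(0 + 5)/3 = √5/3 ≈ 0.74536)
U(j, B) = 2*B + 7*j (U(j, B) = 7*j + 2*B = 2*B + 7*j)
q + 19*U(2, k) = -44 + 19*(2*(√5/3) + 7*2) = -44 + 19*(2*√5/3 + 14) = -44 + 19*(14 + 2*√5/3) = -44 + (266 + 38*√5/3) = 222 + 38*√5/3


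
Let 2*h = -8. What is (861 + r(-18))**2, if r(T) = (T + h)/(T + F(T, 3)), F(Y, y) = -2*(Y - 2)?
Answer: 739600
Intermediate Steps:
F(Y, y) = 4 - 2*Y (F(Y, y) = -2*(-2 + Y) = 4 - 2*Y)
h = -4 (h = (1/2)*(-8) = -4)
r(T) = (-4 + T)/(4 - T) (r(T) = (T - 4)/(T + (4 - 2*T)) = (-4 + T)/(4 - T))
(861 + r(-18))**2 = (861 - 1)**2 = 860**2 = 739600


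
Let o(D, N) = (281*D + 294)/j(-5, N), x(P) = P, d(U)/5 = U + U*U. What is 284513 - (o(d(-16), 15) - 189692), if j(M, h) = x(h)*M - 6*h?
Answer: 26193773/55 ≈ 4.7625e+5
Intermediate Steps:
d(U) = 5*U + 5*U² (d(U) = 5*(U + U*U) = 5*(U + U²) = 5*U + 5*U²)
j(M, h) = -6*h + M*h (j(M, h) = h*M - 6*h = M*h - 6*h = -6*h + M*h)
o(D, N) = -(294 + 281*D)/(11*N) (o(D, N) = (281*D + 294)/((N*(-6 - 5))) = (294 + 281*D)/((N*(-11))) = (294 + 281*D)/((-11*N)) = (294 + 281*D)*(-1/(11*N)) = -(294 + 281*D)/(11*N))
284513 - (o(d(-16), 15) - 189692) = 284513 - ((1/11)*(-294 - 1405*(-16)*(1 - 16))/15 - 189692) = 284513 - ((1/11)*(1/15)*(-294 - 1405*(-16)*(-15)) - 189692) = 284513 - ((1/11)*(1/15)*(-294 - 281*1200) - 189692) = 284513 - ((1/11)*(1/15)*(-294 - 337200) - 189692) = 284513 - ((1/11)*(1/15)*(-337494) - 189692) = 284513 - (-112498/55 - 189692) = 284513 - 1*(-10545558/55) = 284513 + 10545558/55 = 26193773/55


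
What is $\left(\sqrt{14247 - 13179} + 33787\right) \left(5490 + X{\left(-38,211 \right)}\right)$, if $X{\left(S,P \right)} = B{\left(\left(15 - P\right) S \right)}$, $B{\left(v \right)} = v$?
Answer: $437136206 + 25876 \sqrt{267} \approx 4.3756 \cdot 10^{8}$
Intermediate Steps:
$X{\left(S,P \right)} = S \left(15 - P\right)$ ($X{\left(S,P \right)} = \left(15 - P\right) S = S \left(15 - P\right)$)
$\left(\sqrt{14247 - 13179} + 33787\right) \left(5490 + X{\left(-38,211 \right)}\right) = \left(\sqrt{14247 - 13179} + 33787\right) \left(5490 - 38 \left(15 - 211\right)\right) = \left(\sqrt{1068} + 33787\right) \left(5490 - 38 \left(15 - 211\right)\right) = \left(2 \sqrt{267} + 33787\right) \left(5490 - -7448\right) = \left(33787 + 2 \sqrt{267}\right) \left(5490 + 7448\right) = \left(33787 + 2 \sqrt{267}\right) 12938 = 437136206 + 25876 \sqrt{267}$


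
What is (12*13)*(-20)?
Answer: -3120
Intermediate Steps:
(12*13)*(-20) = 156*(-20) = -3120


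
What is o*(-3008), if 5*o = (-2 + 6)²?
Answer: -48128/5 ≈ -9625.6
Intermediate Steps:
o = 16/5 (o = (-2 + 6)²/5 = (⅕)*4² = (⅕)*16 = 16/5 ≈ 3.2000)
o*(-3008) = (16/5)*(-3008) = -48128/5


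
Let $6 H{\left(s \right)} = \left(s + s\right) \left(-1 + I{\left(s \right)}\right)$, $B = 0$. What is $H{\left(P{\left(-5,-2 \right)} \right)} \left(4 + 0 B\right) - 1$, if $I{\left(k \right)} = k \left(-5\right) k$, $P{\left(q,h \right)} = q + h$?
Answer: $2295$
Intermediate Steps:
$P{\left(q,h \right)} = h + q$
$I{\left(k \right)} = - 5 k^{2}$ ($I{\left(k \right)} = - 5 k k = - 5 k^{2}$)
$H{\left(s \right)} = \frac{s \left(-1 - 5 s^{2}\right)}{3}$ ($H{\left(s \right)} = \frac{\left(s + s\right) \left(-1 - 5 s^{2}\right)}{6} = \frac{2 s \left(-1 - 5 s^{2}\right)}{6} = \frac{s \left(-1 - 5 s^{2}\right)}{3}$)
$H{\left(P{\left(-5,-2 \right)} \right)} \left(4 + 0 B\right) - 1 = - \frac{\left(-2 - 5\right) \left(1 + 5 \left(-2 - 5\right)^{2}\right)}{3} \left(4 + 0 \cdot 0\right) - 1 = \left(- \frac{1}{3}\right) \left(-7\right) \left(1 + 5 \left(-7\right)^{2}\right) \left(4 + 0\right) - 1 = \left(- \frac{1}{3}\right) \left(-7\right) \left(1 + 5 \cdot 49\right) 4 - 1 = \left(- \frac{1}{3}\right) \left(-7\right) \left(1 + 245\right) 4 - 1 = \left(- \frac{1}{3}\right) \left(-7\right) 246 \cdot 4 - 1 = 574 \cdot 4 - 1 = 2296 - 1 = 2295$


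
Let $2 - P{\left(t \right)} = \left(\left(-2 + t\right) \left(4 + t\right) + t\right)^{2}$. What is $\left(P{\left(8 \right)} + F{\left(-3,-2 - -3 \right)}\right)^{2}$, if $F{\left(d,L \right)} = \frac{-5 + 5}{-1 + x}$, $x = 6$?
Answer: $40934404$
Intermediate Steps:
$F{\left(d,L \right)} = 0$ ($F{\left(d,L \right)} = \frac{-5 + 5}{-1 + 6} = \frac{0}{5} = 0 \cdot \frac{1}{5} = 0$)
$P{\left(t \right)} = 2 - \left(t + \left(-2 + t\right) \left(4 + t\right)\right)^{2}$ ($P{\left(t \right)} = 2 - \left(\left(-2 + t\right) \left(4 + t\right) + t\right)^{2} = 2 - \left(t + \left(-2 + t\right) \left(4 + t\right)\right)^{2}$)
$\left(P{\left(8 \right)} + F{\left(-3,-2 - -3 \right)}\right)^{2} = \left(\left(2 - \left(-8 + 8^{2} + 3 \cdot 8\right)^{2}\right) + 0\right)^{2} = \left(\left(2 - \left(-8 + 64 + 24\right)^{2}\right) + 0\right)^{2} = \left(\left(2 - 80^{2}\right) + 0\right)^{2} = \left(\left(2 - 6400\right) + 0\right)^{2} = \left(-6398 + 0\right)^{2} = \left(-6398\right)^{2} = 40934404$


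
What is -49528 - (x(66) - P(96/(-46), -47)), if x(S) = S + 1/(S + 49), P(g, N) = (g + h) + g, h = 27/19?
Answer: -108368924/2185 ≈ -49597.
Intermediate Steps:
h = 27/19 (h = 27*(1/19) = 27/19 ≈ 1.4211)
P(g, N) = 27/19 + 2*g (P(g, N) = (g + 27/19) + g = (27/19 + g) + g = 27/19 + 2*g)
x(S) = S + 1/(49 + S)
-49528 - (x(66) - P(96/(-46), -47)) = -49528 - ((1 + 66**2 + 49*66)/(49 + 66) - (27/19 + 2*(96/(-46)))) = -49528 - ((1 + 4356 + 3234)/115 - (27/19 + 2*(96*(-1/46)))) = -49528 - ((1/115)*7591 - (27/19 + 2*(-48/23))) = -49528 - (7591/115 - (27/19 - 96/23)) = -49528 - (7591/115 - 1*(-1203/437)) = -49528 - (7591/115 + 1203/437) = -49528 - 1*150244/2185 = -49528 - 150244/2185 = -108368924/2185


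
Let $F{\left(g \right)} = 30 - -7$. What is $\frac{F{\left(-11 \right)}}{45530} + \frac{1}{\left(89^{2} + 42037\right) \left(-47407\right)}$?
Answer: $\frac{21907308498}{26957845247545} \approx 0.00081265$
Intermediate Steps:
$F{\left(g \right)} = 37$ ($F{\left(g \right)} = 30 + 7 = 37$)
$\frac{F{\left(-11 \right)}}{45530} + \frac{1}{\left(89^{2} + 42037\right) \left(-47407\right)} = \frac{37}{45530} + \frac{1}{\left(89^{2} + 42037\right) \left(-47407\right)} = 37 \cdot \frac{1}{45530} + \frac{1}{7921 + 42037} \left(- \frac{1}{47407}\right) = \frac{37}{45530} + \frac{1}{49958} \left(- \frac{1}{47407}\right) = \frac{37}{45530} - \frac{1}{2368358906} = \frac{21907308498}{26957845247545}$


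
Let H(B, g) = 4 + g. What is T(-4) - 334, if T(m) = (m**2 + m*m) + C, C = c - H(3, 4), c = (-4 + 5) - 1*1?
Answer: -310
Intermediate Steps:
c = 0 (c = 1 - 1 = 0)
C = -8 (C = 0 - (4 + 4) = 0 - 1*8 = 0 - 8 = -8)
T(m) = -8 + 2*m**2 (T(m) = (m**2 + m*m) - 8 = (m**2 + m**2) - 8 = 2*m**2 - 8 = -8 + 2*m**2)
T(-4) - 334 = (-8 + 2*(-4)**2) - 334 = (-8 + 2*16) - 334 = (-8 + 32) - 334 = 24 - 334 = -310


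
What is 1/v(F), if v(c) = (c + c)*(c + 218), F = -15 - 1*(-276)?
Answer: 1/250038 ≈ 3.9994e-6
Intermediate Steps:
F = 261 (F = -15 + 276 = 261)
v(c) = 2*c*(218 + c) (v(c) = (2*c)*(218 + c) = 2*c*(218 + c))
1/v(F) = 1/(2*261*(218 + 261)) = 1/(2*261*479) = 1/250038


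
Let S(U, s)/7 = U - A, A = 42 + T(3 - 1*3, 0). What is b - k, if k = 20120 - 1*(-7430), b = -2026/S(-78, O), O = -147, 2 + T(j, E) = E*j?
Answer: -11377137/413 ≈ -27548.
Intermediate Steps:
T(j, E) = -2 + E*j
A = 40 (A = 42 + (-2 + 0*(3 - 1*3)) = 42 + (-2 + 0*(3 - 3)) = 42 + (-2 + 0*0) = 42 + (-2 + 0) = 42 - 2 = 40)
S(U, s) = -280 + 7*U (S(U, s) = 7*(U - 1*40) = 7*(U - 40) = 7*(-40 + U) = -280 + 7*U)
b = 1013/413 (b = -2026/(-280 + 7*(-78)) = -2026/(-280 - 546) = -2026/(-826) = -2026*(-1/826) = 1013/413 ≈ 2.4528)
k = 27550 (k = 20120 + 7430 = 27550)
b - k = 1013/413 - 1*27550 = 1013/413 - 27550 = -11377137/413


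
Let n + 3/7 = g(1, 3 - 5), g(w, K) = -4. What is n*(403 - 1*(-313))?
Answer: -22196/7 ≈ -3170.9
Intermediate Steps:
n = -31/7 (n = -3/7 - 4 = -31/7 ≈ -4.4286)
n*(403 - 1*(-313)) = -31*(403 - 1*(-313))/7 = -31*(403 + 313)/7 = -31/7*716 = -22196/7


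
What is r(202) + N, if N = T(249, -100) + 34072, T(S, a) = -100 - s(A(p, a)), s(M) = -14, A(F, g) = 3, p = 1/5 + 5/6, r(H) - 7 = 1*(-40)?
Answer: 33953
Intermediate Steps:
r(H) = -33 (r(H) = 7 + 1*(-40) = 7 - 40 = -33)
p = 31/30 (p = 1*(⅕) + 5*(⅙) = ⅕ + ⅚ = 31/30 ≈ 1.0333)
T(S, a) = -86 (T(S, a) = -100 - 1*(-14) = -100 + 14 = -86)
N = 33986 (N = -86 + 34072 = 33986)
r(202) + N = -33 + 33986 = 33953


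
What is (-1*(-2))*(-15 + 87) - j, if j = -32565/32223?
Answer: 1557559/10741 ≈ 145.01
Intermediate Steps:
j = -10855/10741 (j = -32565*1/32223 = -10855/10741 ≈ -1.0106)
(-1*(-2))*(-15 + 87) - j = (-1*(-2))*(-15 + 87) - 1*(-10855/10741) = 2*72 + 10855/10741 = 144 + 10855/10741 = 1557559/10741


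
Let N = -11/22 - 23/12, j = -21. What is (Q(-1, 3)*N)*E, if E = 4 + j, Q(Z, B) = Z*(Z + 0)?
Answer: 493/12 ≈ 41.083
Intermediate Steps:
Q(Z, B) = Z² (Q(Z, B) = Z*Z = Z²)
E = -17 (E = 4 - 21 = -17)
N = -29/12 (N = -11*1/22 - 23*1/12 = -½ - 23/12 = -29/12 ≈ -2.4167)
(Q(-1, 3)*N)*E = ((-1)²*(-29/12))*(-17) = (1*(-29/12))*(-17) = -29/12*(-17) = 493/12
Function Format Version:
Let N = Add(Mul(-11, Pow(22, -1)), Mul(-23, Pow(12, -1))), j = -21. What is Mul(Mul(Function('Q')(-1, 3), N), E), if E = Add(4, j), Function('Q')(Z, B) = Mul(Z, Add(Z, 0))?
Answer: Rational(493, 12) ≈ 41.083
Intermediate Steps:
Function('Q')(Z, B) = Pow(Z, 2) (Function('Q')(Z, B) = Mul(Z, Z) = Pow(Z, 2))
E = -17 (E = Add(4, -21) = -17)
N = Rational(-29, 12) (N = Add(Mul(-11, Rational(1, 22)), Mul(-23, Rational(1, 12))) = Add(Rational(-1, 2), Rational(-23, 12)) = Rational(-29, 12) ≈ -2.4167)
Mul(Mul(Function('Q')(-1, 3), N), E) = Mul(Mul(Pow(-1, 2), Rational(-29, 12)), -17) = Mul(Mul(1, Rational(-29, 12)), -17) = Mul(Rational(-29, 12), -17) = Rational(493, 12)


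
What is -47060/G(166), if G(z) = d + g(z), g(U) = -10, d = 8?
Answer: 23530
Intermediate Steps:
G(z) = -2 (G(z) = 8 - 10 = -2)
-47060/G(166) = -47060/(-2) = -47060*(-½) = 23530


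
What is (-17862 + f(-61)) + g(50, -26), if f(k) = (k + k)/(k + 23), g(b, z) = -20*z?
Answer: -329437/19 ≈ -17339.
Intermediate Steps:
f(k) = 2*k/(23 + k) (f(k) = (2*k)/(23 + k) = 2*k/(23 + k))
(-17862 + f(-61)) + g(50, -26) = (-17862 + 2*(-61)/(23 - 61)) - 20*(-26) = (-17862 + 2*(-61)/(-38)) + 520 = (-17862 + 2*(-61)*(-1/38)) + 520 = (-17862 + 61/19) + 520 = -339317/19 + 520 = -329437/19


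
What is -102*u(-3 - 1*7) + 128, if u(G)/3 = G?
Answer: 3188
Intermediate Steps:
u(G) = 3*G
-102*u(-3 - 1*7) + 128 = -306*(-3 - 1*7) + 128 = -306*(-3 - 7) + 128 = -306*(-10) + 128 = -102*(-30) + 128 = 3060 + 128 = 3188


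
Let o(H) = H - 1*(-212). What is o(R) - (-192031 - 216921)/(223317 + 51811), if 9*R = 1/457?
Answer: 1776336802/8320599 ≈ 213.49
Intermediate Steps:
R = 1/4113 (R = (⅑)/457 = (⅑)*(1/457) = 1/4113 ≈ 0.00024313)
o(H) = 212 + H (o(H) = H + 212 = 212 + H)
o(R) - (-192031 - 216921)/(223317 + 51811) = (212 + 1/4113) - (-192031 - 216921)/(223317 + 51811) = 871957/4113 - (-408952)/275128 = 871957/4113 - 1*(-3007/2023) = 871957/4113 + 3007/2023 = 1776336802/8320599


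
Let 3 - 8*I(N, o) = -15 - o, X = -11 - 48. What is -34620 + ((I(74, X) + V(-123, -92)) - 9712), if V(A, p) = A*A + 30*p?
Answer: -255745/8 ≈ -31968.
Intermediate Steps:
X = -59
I(N, o) = 9/4 + o/8 (I(N, o) = 3/8 - (-15 - o)/8 = 3/8 + (15/8 + o/8) = 9/4 + o/8)
V(A, p) = A**2 + 30*p
-34620 + ((I(74, X) + V(-123, -92)) - 9712) = -34620 + (((9/4 + (1/8)*(-59)) + ((-123)**2 + 30*(-92))) - 9712) = -34620 + (((9/4 - 59/8) + (15129 - 2760)) - 9712) = -34620 + ((-41/8 + 12369) - 9712) = -34620 + (98911/8 - 9712) = -34620 + 21215/8 = -255745/8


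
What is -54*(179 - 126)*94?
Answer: -269028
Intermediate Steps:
-54*(179 - 126)*94 = -2862*94 = -54*4982 = -269028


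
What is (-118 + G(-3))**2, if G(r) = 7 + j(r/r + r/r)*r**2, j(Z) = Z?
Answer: 8649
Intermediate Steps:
G(r) = 7 + 2*r**2 (G(r) = 7 + (r/r + r/r)*r**2 = 7 + (1 + 1)*r**2 = 7 + 2*r**2)
(-118 + G(-3))**2 = (-118 + (7 + 2*(-3)**2))**2 = (-118 + (7 + 2*9))**2 = (-118 + (7 + 18))**2 = (-118 + 25)**2 = (-93)**2 = 8649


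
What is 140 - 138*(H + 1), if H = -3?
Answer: 416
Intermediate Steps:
140 - 138*(H + 1) = 140 - 138*(-3 + 1) = 140 - 138*(-2) = 140 - 69*(-4) = 140 + 276 = 416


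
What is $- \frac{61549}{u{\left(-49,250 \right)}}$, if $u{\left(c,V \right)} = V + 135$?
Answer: $- \frac{61549}{385} \approx -159.87$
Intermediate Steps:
$u{\left(c,V \right)} = 135 + V$
$- \frac{61549}{u{\left(-49,250 \right)}} = - \frac{61549}{135 + 250} = - \frac{61549}{385}$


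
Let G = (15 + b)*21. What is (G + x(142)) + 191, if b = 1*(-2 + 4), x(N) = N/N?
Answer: 549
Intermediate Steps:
x(N) = 1
b = 2 (b = 1*2 = 2)
G = 357 (G = (15 + 2)*21 = 17*21 = 357)
(G + x(142)) + 191 = (357 + 1) + 191 = 358 + 191 = 549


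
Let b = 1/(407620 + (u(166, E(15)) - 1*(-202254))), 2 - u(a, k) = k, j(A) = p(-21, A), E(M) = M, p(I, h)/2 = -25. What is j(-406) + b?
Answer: -30493049/609861 ≈ -50.000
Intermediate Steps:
p(I, h) = -50 (p(I, h) = 2*(-25) = -50)
j(A) = -50
u(a, k) = 2 - k
b = 1/609861 (b = 1/(407620 + ((2 - 1*15) - 1*(-202254))) = 1/(407620 + ((2 - 15) + 202254)) = 1/(407620 + (-13 + 202254)) = 1/(407620 + 202241) = 1/609861 ≈ 1.6397e-6)
j(-406) + b = -50 + 1/609861 = -30493049/609861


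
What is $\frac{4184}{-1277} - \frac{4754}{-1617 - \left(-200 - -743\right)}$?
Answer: $- \frac{1483291}{1379160} \approx -1.0755$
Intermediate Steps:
$\frac{4184}{-1277} - \frac{4754}{-1617 - \left(-200 - -743\right)} = 4184 \left(- \frac{1}{1277}\right) - \frac{4754}{-1617 - \left(-200 + 743\right)} = - \frac{4184}{1277} - \frac{4754}{-1617 - 543} = - \frac{4184}{1277} - \frac{4754}{-2160} = - \frac{4184}{1277} - - \frac{2377}{1080} = - \frac{4184}{1277} + \frac{2377}{1080} = - \frac{1483291}{1379160}$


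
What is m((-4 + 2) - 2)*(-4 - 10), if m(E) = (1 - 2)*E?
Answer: -56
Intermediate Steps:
m(E) = -E
m((-4 + 2) - 2)*(-4 - 10) = (-((-4 + 2) - 2))*(-4 - 10) = -(-2 - 2)*(-14) = -1*(-4)*(-14) = 4*(-14) = -56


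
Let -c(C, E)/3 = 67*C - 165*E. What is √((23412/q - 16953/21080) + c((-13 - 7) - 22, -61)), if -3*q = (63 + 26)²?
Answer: I*√19150205438045910/938060 ≈ 147.52*I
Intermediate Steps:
q = -7921/3 (q = -(63 + 26)²/3 = -⅓*89² = -⅓*7921 = -7921/3 ≈ -2640.3)
c(C, E) = -201*C + 495*E (c(C, E) = -3*(67*C - 165*E) = -3*(-165*E + 67*C) = -201*C + 495*E)
√((23412/q - 16953/21080) + c((-13 - 7) - 22, -61)) = √((23412/(-7921/3) - 16953/21080) + (-201*((-13 - 7) - 22) + 495*(-61))) = √((23412*(-3/7921) - 16953*1/21080) + (-201*(-20 - 22) - 30195)) = √((-70236/7921 - 16953/21080) + (-201*(-42) - 30195)) = √(-1614859593/166974680 + (8442 - 30195)) = √(-1614859593/166974680 - 21753) = √(-3633815073633/166974680) = I*√19150205438045910/938060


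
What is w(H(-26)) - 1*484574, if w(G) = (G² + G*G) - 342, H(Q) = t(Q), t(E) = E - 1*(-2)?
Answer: -483764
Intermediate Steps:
t(E) = 2 + E (t(E) = E + 2 = 2 + E)
H(Q) = 2 + Q
w(G) = -342 + 2*G² (w(G) = (G² + G²) - 342 = 2*G² - 342 = -342 + 2*G²)
w(H(-26)) - 1*484574 = (-342 + 2*(2 - 26)²) - 1*484574 = (-342 + 2*(-24)²) - 484574 = (-342 + 2*576) - 484574 = (-342 + 1152) - 484574 = 810 - 484574 = -483764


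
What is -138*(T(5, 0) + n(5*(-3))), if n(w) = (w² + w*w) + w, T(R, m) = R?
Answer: -60720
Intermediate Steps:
n(w) = w + 2*w² (n(w) = (w² + w²) + w = 2*w² + w = w + 2*w²)
-138*(T(5, 0) + n(5*(-3))) = -138*(5 + (5*(-3))*(1 + 2*(5*(-3)))) = -138*(5 - 15*(1 + 2*(-15))) = -138*(5 - 15*(1 - 30)) = -138*(5 - 15*(-29)) = -138*(5 + 435) = -138*440 = -60720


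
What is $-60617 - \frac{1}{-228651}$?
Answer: $- \frac{13860137666}{228651} \approx -60617.0$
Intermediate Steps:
$-60617 - \frac{1}{-228651} = -60617 - - \frac{1}{228651} = -60617 + \frac{1}{228651} = - \frac{13860137666}{228651}$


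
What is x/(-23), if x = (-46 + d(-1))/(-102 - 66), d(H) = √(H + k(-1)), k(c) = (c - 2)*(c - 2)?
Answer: -1/84 + √2/1932 ≈ -0.011173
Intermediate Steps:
k(c) = (-2 + c)² (k(c) = (-2 + c)*(-2 + c) = (-2 + c)²)
d(H) = √(9 + H) (d(H) = √(H + (-2 - 1)²) = √(H + (-3)²) = √(H + 9) = √(9 + H))
x = 23/84 - √2/84 (x = (-46 + √(9 - 1))/(-102 - 66) = (-46 + √8)/(-168) = (-46 + 2*√2)*(-1/168) = 23/84 - √2/84 ≈ 0.25697)
x/(-23) = (23/84 - √2/84)/(-23) = -(23/84 - √2/84)/23 = -1/84 + √2/1932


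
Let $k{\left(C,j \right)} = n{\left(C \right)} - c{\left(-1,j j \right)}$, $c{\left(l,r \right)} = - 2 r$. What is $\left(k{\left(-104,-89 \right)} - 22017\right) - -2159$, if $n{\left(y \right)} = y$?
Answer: $-4120$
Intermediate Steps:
$k{\left(C,j \right)} = C + 2 j^{2}$ ($k{\left(C,j \right)} = C - - 2 j j = C - - 2 j^{2} = C + 2 j^{2}$)
$\left(k{\left(-104,-89 \right)} - 22017\right) - -2159 = \left(\left(-104 + 2 \left(-89\right)^{2}\right) - 22017\right) - -2159 = \left(\left(-104 + 2 \cdot 7921\right) - 22017\right) + \left(-8734 + 10893\right) = \left(\left(-104 + 15842\right) - 22017\right) + 2159 = \left(15738 - 22017\right) + 2159 = -6279 + 2159 = -4120$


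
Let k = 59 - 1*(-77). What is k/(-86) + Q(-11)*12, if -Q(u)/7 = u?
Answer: 39664/43 ≈ 922.42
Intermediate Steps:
k = 136 (k = 59 + 77 = 136)
Q(u) = -7*u
k/(-86) + Q(-11)*12 = 136/(-86) - 7*(-11)*12 = 136*(-1/86) + 77*12 = -68/43 + 924 = 39664/43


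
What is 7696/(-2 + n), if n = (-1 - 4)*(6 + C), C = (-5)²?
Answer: -7696/157 ≈ -49.019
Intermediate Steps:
C = 25
n = -155 (n = (-1 - 4)*(6 + 25) = -5*31 = -155)
7696/(-2 + n) = 7696/(-2 - 155) = 7696/(-157) = 7696*(-1/157) = -7696/157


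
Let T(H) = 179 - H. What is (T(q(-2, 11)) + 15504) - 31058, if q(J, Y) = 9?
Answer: -15384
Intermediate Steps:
(T(q(-2, 11)) + 15504) - 31058 = ((179 - 1*9) + 15504) - 31058 = ((179 - 9) + 15504) - 31058 = (170 + 15504) - 31058 = 15674 - 31058 = -15384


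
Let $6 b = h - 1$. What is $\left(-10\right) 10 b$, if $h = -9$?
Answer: $\frac{500}{3} \approx 166.67$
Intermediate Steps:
$b = - \frac{5}{3}$ ($b = \frac{-9 - 1}{6} = \frac{1}{6} \left(-10\right) = - \frac{5}{3} \approx -1.6667$)
$\left(-10\right) 10 b = \left(-10\right) 10 \left(- \frac{5}{3}\right) = \left(-100\right) \left(- \frac{5}{3}\right) = \frac{500}{3}$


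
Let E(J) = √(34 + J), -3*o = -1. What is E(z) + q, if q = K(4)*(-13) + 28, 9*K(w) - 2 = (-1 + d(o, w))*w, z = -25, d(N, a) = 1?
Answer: 253/9 ≈ 28.111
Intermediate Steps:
o = ⅓ (o = -⅓*(-1) = ⅓ ≈ 0.33333)
K(w) = 2/9 (K(w) = 2/9 + ((-1 + 1)*w)/9 = 2/9 + (0*w)/9 = 2/9 + (⅑)*0 = 2/9 + 0 = 2/9)
q = 226/9 (q = (2/9)*(-13) + 28 = -26/9 + 28 = 226/9 ≈ 25.111)
E(z) + q = √(34 - 25) + 226/9 = √9 + 226/9 = 3 + 226/9 = 253/9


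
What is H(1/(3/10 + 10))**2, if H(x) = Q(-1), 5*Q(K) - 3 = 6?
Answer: 81/25 ≈ 3.2400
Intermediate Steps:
Q(K) = 9/5 (Q(K) = 3/5 + (1/5)*6 = 3/5 + 6/5 = 9/5)
H(x) = 9/5
H(1/(3/10 + 10))**2 = (9/5)**2 = 81/25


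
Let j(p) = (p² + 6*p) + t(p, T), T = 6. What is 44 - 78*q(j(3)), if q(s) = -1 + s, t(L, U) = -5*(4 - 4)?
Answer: -1984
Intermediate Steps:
t(L, U) = 0 (t(L, U) = -5*0 = 0)
j(p) = p² + 6*p (j(p) = (p² + 6*p) + 0 = p² + 6*p)
44 - 78*q(j(3)) = 44 - 78*(-1 + 3*(6 + 3)) = 44 - 78*(-1 + 3*9) = 44 - 78*(-1 + 27) = 44 - 78*26 = 44 - 2028 = -1984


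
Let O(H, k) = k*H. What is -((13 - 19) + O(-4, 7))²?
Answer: -1156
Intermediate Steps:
O(H, k) = H*k
-((13 - 19) + O(-4, 7))² = -((13 - 19) - 4*7)² = -(-6 - 28)² = -1*(-34)² = -1*1156 = -1156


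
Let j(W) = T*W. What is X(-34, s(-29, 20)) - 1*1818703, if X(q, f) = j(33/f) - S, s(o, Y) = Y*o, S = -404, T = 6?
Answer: -527306809/290 ≈ -1.8183e+6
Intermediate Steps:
j(W) = 6*W
X(q, f) = 404 + 198/f (X(q, f) = 6*(33/f) - 1*(-404) = 198/f + 404 = 404 + 198/f)
X(-34, s(-29, 20)) - 1*1818703 = (404 + 198/((20*(-29)))) - 1*1818703 = (404 + 198/(-580)) - 1818703 = (404 + 198*(-1/580)) - 1818703 = (404 - 99/290) - 1818703 = 117061/290 - 1818703 = -527306809/290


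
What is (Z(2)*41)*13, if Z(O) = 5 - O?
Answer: 1599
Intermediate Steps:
(Z(2)*41)*13 = ((5 - 1*2)*41)*13 = ((5 - 2)*41)*13 = (3*41)*13 = 123*13 = 1599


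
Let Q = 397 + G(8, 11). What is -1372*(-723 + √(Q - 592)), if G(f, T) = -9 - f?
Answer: 991956 - 2744*I*√53 ≈ 9.9196e+5 - 19977.0*I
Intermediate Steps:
Q = 380 (Q = 397 + (-9 - 1*8) = 397 + (-9 - 8) = 397 - 17 = 380)
-1372*(-723 + √(Q - 592)) = -1372*(-723 + √(380 - 592)) = -1372*(-723 + √(-212)) = -1372*(-723 + 2*I*√53) = 991956 - 2744*I*√53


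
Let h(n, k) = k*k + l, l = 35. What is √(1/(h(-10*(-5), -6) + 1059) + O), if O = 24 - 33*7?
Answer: I*√264317170/1130 ≈ 14.387*I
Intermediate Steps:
h(n, k) = 35 + k² (h(n, k) = k*k + 35 = k² + 35 = 35 + k²)
O = -207 (O = 24 - 231 = -207)
√(1/(h(-10*(-5), -6) + 1059) + O) = √(1/((35 + (-6)²) + 1059) - 207) = √(1/((35 + 36) + 1059) - 207) = √(1/(71 + 1059) - 207) = √(1/1130 - 207) = √(-233909/1130) = I*√264317170/1130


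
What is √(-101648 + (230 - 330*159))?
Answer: 4*I*√9618 ≈ 392.29*I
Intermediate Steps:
√(-101648 + (230 - 330*159)) = √(-101648 + (230 - 52470)) = √(-101648 - 52240) = √(-153888) = 4*I*√9618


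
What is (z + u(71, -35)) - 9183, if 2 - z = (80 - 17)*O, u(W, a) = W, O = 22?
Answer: -10496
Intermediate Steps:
z = -1384 (z = 2 - (80 - 17)*22 = 2 - 63*22 = 2 - 1*1386 = 2 - 1386 = -1384)
(z + u(71, -35)) - 9183 = (-1384 + 71) - 9183 = -1313 - 9183 = -10496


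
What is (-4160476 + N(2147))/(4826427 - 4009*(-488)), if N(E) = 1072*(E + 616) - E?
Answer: -1200687/6782819 ≈ -0.17702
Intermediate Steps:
N(E) = 660352 + 1071*E (N(E) = 1072*(616 + E) - E = (660352 + 1072*E) - E = 660352 + 1071*E)
(-4160476 + N(2147))/(4826427 - 4009*(-488)) = (-4160476 + (660352 + 1071*2147))/(4826427 - 4009*(-488)) = (-4160476 + (660352 + 2299437))/(4826427 + 1956392) = (-4160476 + 2959789)/6782819 = -1200687*1/6782819 = -1200687/6782819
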